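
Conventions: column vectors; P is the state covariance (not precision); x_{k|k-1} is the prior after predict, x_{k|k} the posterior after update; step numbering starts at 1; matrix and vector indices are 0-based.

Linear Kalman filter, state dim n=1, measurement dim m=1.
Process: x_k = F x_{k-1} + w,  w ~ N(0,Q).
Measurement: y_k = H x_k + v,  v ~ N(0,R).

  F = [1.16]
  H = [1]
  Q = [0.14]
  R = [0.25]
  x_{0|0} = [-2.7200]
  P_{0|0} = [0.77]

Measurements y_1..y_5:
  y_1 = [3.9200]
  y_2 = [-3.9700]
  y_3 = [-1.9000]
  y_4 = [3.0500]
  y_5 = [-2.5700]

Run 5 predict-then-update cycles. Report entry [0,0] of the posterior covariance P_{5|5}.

P_post[0,0] = 0.1428

step 1: x^-=[-3.1552]  P^-=[1.1761]  S=[1.4261]  K=[0.8247]  nu=[7.0752]  x^+=[2.6797]  P^+=[0.2062]
step 2: x^-=[3.1085]  P^-=[0.4174]  S=[0.6674]  K=[0.6254]  nu=[-7.0785]  x^+=[-1.3186]  P^+=[0.1564]
step 3: x^-=[-1.5296]  P^-=[0.3504]  S=[0.6004]  K=[0.5836]  nu=[-0.3704]  x^+=[-1.7458]  P^+=[0.1459]
step 4: x^-=[-2.0251]  P^-=[0.3363]  S=[0.5863]  K=[0.5736]  nu=[5.0751]  x^+=[0.8861]  P^+=[0.1434]
step 5: x^-=[1.0278]  P^-=[0.3330]  S=[0.5830]  K=[0.5712]  nu=[-3.5978]  x^+=[-1.0271]  P^+=[0.1428]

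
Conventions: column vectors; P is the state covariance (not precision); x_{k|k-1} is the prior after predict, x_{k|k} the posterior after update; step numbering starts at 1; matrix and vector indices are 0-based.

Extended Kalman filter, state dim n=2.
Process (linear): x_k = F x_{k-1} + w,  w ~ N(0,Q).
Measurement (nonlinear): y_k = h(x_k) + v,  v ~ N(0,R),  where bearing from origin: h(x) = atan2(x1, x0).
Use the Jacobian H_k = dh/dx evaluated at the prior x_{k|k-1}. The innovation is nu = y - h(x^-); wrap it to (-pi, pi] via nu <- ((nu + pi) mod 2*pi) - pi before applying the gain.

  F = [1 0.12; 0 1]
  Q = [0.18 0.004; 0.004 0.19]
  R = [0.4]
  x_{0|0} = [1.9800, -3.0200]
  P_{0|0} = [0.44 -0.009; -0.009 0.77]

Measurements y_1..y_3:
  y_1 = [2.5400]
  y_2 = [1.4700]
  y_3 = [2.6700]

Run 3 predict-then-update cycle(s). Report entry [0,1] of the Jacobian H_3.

step 1: x^-=[1.6176, -3.0200]  P^-=[0.6289 0.0874; 0.0874 0.9600]  H_jac=[0.2573 0.1378]  S=[0.4661]  K=[0.3731; 0.3321]  nu=[-2.6641]  x^+=[0.6237, -3.9048]  P^+=[0.5641 0.0297; 0.0297 0.9086]
step 2: x^-=[0.1551, -3.9048]  P^-=[0.7643 0.1427; 0.1427 1.0986]  H_jac=[0.2557 0.0102]  S=[0.4508]  K=[0.4367; 0.1057]  nu=[3.0011]  x^+=[1.4657, -3.5877]  P^+=[0.6783 0.1219; 0.1219 1.0936]
step 3: x^-=[1.0351, -3.5877]  P^-=[0.9033 0.2571; 0.2571 1.2836]  H_jac=[0.2573 0.0742]  S=[0.4767]  K=[0.5276; 0.3387]  nu=[-2.3233]  x^+=[-0.1907, -4.3745]  P^+=[0.7706 0.1719; 0.1719 1.2289]

H_jac[0,1] = 0.0742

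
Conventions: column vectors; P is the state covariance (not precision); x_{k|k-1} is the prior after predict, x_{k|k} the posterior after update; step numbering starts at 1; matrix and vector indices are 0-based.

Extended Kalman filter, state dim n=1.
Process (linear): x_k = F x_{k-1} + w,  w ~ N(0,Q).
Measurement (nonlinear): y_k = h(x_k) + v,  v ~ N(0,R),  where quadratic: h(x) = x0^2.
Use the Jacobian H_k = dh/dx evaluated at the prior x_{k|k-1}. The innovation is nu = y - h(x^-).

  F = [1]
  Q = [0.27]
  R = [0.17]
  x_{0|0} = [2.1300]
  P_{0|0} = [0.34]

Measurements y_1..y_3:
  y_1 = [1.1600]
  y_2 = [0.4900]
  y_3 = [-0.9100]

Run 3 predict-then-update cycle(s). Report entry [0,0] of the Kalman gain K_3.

K[0,0] = 0.4729

step 1: x^-=[2.1300]  P^-=[0.6100]  H_jac=[4.2600]  S=[11.2400]  K=[0.2312]  nu=[-3.3769]  x^+=[1.3493]  P^+=[0.0092]
step 2: x^-=[1.3493]  P^-=[0.2792]  H_jac=[2.6986]  S=[2.2034]  K=[0.3420]  nu=[-1.3306]  x^+=[0.8943]  P^+=[0.0215]
step 3: x^-=[0.8943]  P^-=[0.2915]  H_jac=[1.7885]  S=[1.1026]  K=[0.4729]  nu=[-1.7097]  x^+=[0.0857]  P^+=[0.0450]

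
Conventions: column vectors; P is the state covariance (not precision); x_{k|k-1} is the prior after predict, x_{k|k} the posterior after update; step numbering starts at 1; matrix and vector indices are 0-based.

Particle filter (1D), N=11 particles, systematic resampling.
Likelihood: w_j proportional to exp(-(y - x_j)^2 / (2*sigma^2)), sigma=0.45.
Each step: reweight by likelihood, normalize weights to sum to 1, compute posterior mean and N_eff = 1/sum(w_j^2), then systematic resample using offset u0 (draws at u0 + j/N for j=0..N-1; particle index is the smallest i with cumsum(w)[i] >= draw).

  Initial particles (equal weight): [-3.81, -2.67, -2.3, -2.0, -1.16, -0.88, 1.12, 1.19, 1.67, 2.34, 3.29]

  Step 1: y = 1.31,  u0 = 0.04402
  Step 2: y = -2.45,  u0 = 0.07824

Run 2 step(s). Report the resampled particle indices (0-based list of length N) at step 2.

step 1: w=[0.0000, 0.0000, 0.0000, 0.0000, 0.0000, 0.0000, 0.3415, 0.3603, 0.2711, 0.0272, 0.0000]  mean=1.3275  Neff=3.1192  idx=[6, 6, 6, 6, 7, 7, 7, 7, 8, 8, 8]
step 2: w=[0.1942, 0.1942, 0.1942, 0.1942, 0.0558, 0.0558, 0.0558, 0.0558, 0.0000, 0.0000, 0.0000]  mean=1.1356  Neff=6.1253  idx=[0, 0, 1, 1, 2, 2, 3, 3, 4, 6, 7]

resampled_idx = [0, 0, 1, 1, 2, 2, 3, 3, 4, 6, 7]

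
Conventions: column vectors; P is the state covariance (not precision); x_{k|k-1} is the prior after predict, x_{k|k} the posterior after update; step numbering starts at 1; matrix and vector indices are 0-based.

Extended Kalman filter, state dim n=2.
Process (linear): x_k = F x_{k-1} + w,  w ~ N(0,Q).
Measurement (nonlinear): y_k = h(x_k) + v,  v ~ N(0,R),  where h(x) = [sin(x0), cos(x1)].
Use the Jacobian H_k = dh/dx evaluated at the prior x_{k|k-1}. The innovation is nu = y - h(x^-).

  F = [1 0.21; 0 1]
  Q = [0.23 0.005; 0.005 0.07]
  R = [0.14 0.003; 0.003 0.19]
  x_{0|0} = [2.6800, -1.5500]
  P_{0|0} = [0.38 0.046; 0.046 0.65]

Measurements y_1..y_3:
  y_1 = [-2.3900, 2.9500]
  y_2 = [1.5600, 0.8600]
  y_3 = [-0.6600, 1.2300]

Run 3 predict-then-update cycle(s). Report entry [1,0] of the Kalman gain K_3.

step 1: x^-=[2.3545, -1.5500]  P^-=[0.6580 0.1875; 0.1875 0.7200]  H_jac=[-0.7059 0.0000; 0.0000 0.9998]  S=[0.4679 -0.1293; -0.1293 0.9097]  K=[-0.9740 0.0676; -0.0668 0.7818]  nu=[-3.0983, 2.9292]  x^+=[5.5704, 0.9470]  P^+=[0.1929 0.0099; 0.0099 0.1484]
step 2: x^-=[5.7693, 0.9470]  P^-=[0.4336 0.0461; 0.0461 0.2184]  H_jac=[0.8708 0.0000; 0.0000 -0.8117]  S=[0.4688 -0.0296; -0.0296 0.3339]  K=[0.8028 -0.0409; 0.0524 -0.5263]  nu=[2.0516, 0.2759]  x^+=[7.4051, 0.9093]  P^+=[0.1289 0.0066; 0.0066 0.1230]
step 3: x^-=[7.5960, 0.9093]  P^-=[0.3671 0.0374; 0.0374 0.1930]  H_jac=[0.2551 0.0000; 0.0000 -0.7891]  S=[0.1639 -0.0045; -0.0045 0.3102]  K=[0.5690 -0.0869; 0.0447 -0.4903]  nu=[-1.6269, 0.6157]  x^+=[6.6167, 0.5347]  P^+=[0.3113 0.0188; 0.0188 0.1179]

K[1,0] = 0.0447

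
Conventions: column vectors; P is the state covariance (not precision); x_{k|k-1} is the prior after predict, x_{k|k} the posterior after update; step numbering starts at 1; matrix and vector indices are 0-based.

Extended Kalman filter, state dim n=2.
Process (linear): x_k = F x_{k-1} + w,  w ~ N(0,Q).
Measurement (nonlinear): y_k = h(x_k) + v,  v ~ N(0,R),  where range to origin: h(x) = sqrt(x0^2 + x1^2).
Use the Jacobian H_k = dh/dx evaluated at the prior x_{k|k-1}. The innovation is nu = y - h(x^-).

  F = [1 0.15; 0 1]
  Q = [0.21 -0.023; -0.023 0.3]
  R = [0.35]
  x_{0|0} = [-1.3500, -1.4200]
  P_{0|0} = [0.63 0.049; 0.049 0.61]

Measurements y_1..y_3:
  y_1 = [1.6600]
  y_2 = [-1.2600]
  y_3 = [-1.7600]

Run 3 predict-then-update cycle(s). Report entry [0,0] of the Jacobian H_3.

step 1: x^-=[-1.5630, -1.4200]  P^-=[0.8684 0.1175; 0.1175 0.9100]  H_jac=[-0.7402 -0.6724]  S=[1.3542]  K=[-0.5330; -0.5161]  nu=[-0.4517]  x^+=[-1.3222, -1.1869]  P^+=[0.4837 -0.2550; -0.2550 0.5493]
step 2: x^-=[-1.5003, -1.1869]  P^-=[0.6296 -0.1956; -0.1956 0.8493]  H_jac=[-0.7843 -0.6204]  S=[0.8738]  K=[-0.4262; -0.4275]  nu=[-3.1730]  x^+=[-0.1480, 0.1695]  P^+=[0.4709 -0.3548; -0.3548 0.6896]
step 3: x^-=[-0.1226, 0.1695]  P^-=[0.5900 -0.2744; -0.2744 0.9896]  H_jac=[-0.5861 0.8103]  S=[1.4629]  K=[-0.3883; 0.6580]  nu=[-1.9692]  x^+=[0.6420, -1.1263]  P^+=[0.3694 0.0994; 0.0994 0.3562]

H_jac[0,0] = -0.5861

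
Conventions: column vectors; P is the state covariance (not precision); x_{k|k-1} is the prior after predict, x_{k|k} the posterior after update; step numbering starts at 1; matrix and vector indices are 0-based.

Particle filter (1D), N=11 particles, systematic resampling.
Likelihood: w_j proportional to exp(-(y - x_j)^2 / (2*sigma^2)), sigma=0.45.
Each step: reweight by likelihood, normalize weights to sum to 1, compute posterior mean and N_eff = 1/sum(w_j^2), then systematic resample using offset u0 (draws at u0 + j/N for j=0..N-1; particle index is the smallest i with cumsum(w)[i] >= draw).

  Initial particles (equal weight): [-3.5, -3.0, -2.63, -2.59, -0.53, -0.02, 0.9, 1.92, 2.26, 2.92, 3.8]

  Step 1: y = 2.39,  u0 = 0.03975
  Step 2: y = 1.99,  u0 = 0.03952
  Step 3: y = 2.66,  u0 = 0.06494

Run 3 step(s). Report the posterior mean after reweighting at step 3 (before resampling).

step 1: w=[0.0000, 0.0000, 0.0000, 0.0000, 0.0000, 0.0000, 0.0020, 0.2827, 0.4679, 0.2438, 0.0036]  mean=2.3276  Neff=2.7912  idx=[7, 7, 7, 8, 8, 8, 8, 8, 9, 9, 9]
step 2: w=[0.1318, 0.1318, 0.1318, 0.1114, 0.1114, 0.1114, 0.1114, 0.1114, 0.0158, 0.0158, 0.0158]  mean=2.1568  Neff=8.6973  idx=[0, 0, 1, 2, 3, 3, 4, 5, 6, 7, 7]
step 3: w=[0.0450, 0.0450, 0.0450, 0.0450, 0.1171, 0.1171, 0.1171, 0.1171, 0.1171, 0.1171, 0.1171]  mean=2.1988  Neff=9.6003  idx=[1, 3, 4, 5, 6, 6, 7, 8, 9, 10, 10]

post_mean = 2.1988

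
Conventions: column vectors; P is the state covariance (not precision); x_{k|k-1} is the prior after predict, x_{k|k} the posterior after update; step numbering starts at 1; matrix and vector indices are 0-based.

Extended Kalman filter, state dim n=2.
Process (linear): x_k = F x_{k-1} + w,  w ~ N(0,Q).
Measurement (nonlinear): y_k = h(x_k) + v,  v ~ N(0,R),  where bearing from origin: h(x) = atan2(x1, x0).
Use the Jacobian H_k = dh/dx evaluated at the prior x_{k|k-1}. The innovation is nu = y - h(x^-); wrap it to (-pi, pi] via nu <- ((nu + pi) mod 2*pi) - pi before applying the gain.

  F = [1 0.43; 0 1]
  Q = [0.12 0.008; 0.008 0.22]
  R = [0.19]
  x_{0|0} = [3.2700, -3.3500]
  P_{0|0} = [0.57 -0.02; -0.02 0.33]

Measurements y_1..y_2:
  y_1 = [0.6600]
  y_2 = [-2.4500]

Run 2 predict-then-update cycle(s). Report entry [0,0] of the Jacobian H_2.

step 1: x^-=[1.8295, -3.3500]  P^-=[0.7338 0.1299; 0.1299 0.5500]  H_jac=[0.2299 0.1256]  S=[0.2450]  K=[0.7554; 0.4039]  nu=[1.7309]  x^+=[3.1370, -2.6510]  P^+=[0.5940 0.0552; 0.0552 0.5100]
step 2: x^-=[1.9971, -2.6510]  P^-=[0.8558 0.2825; 0.2825 0.7300]  H_jac=[0.2406 0.1813]  S=[0.2882]  K=[0.8923; 0.6951]  nu=[-1.5248]  x^+=[0.6365, -3.7109]  P^+=[0.6263 0.1037; 0.1037 0.5908]

H_jac[0,0] = 0.2406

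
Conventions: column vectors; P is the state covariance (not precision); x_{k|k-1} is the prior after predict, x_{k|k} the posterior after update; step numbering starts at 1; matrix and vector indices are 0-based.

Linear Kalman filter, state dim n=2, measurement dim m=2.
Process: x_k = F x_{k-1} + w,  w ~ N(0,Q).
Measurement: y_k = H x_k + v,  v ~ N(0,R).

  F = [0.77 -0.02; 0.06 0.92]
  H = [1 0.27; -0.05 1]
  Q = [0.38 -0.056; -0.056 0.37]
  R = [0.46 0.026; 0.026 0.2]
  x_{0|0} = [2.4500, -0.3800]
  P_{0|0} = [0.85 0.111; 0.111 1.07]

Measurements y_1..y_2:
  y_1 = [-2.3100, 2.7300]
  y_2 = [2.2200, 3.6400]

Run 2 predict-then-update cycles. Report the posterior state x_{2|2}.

step 1: x^-=[1.8941, -0.2026]  P^-=[0.8810 0.0421; 0.0421 1.2910]  S=[1.4578 0.3720; 0.3720 1.4890]  K=[0.6542 -0.1648; 0.0503 0.8531]  nu=[-4.1494, 3.0273]  x^+=[-1.3190, 2.1713]  P^+=[0.2969 -0.0011; -0.0011 0.1719]
step 2: x^-=[-1.0591, 1.9184]  P^-=[0.5561 -0.0462; -0.0462 0.5164]  S=[1.0288 0.0920; 0.0920 0.7224]  K=[0.5438 -0.1717; 0.0267 0.7146]  nu=[2.7611, 1.6686]  x^+=[0.1558, 3.1845]  P^+=[0.2478 -0.0078; -0.0078 0.1432]

x_post = [0.1558, 3.1845]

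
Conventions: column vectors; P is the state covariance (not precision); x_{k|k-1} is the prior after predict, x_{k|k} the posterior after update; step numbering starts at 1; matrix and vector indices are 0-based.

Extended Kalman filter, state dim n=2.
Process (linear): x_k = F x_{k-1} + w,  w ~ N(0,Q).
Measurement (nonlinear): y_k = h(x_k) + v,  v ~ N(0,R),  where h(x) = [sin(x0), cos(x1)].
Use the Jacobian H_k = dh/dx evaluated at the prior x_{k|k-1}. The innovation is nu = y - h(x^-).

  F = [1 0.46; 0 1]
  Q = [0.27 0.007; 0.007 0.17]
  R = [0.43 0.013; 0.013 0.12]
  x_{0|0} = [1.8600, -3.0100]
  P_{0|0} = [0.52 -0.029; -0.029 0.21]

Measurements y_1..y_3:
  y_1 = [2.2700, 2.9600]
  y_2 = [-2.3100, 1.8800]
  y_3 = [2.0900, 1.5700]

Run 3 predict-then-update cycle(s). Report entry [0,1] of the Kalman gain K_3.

step 1: x^-=[0.4754, -3.0100]  P^-=[0.8078 0.0746; 0.0746 0.3800]  H_jac=[0.8891 0.0000; 0.0000 0.1312]  S=[1.0685 0.0217; 0.0217 0.1265]  K=[0.6729 -0.0381; 0.0543 0.3847]  nu=[1.8123, 3.9514]  x^+=[1.5445, -1.3915]  P^+=[0.3249 0.0319; 0.0319 0.3572]
step 2: x^-=[0.9044, -1.3915]  P^-=[0.6998 0.2032; 0.2032 0.5272]  H_jac=[0.6181 0.0000; 0.0000 0.9840]  S=[0.6974 0.1366; 0.1366 0.6305]  K=[0.5829 0.1908; 0.0198 0.8186]  nu=[-3.0961, 1.7017]  x^+=[-0.5755, -0.0598]  P^+=[0.4095 0.0310; 0.0310 0.1001]
step 3: x^-=[-0.6030, -0.0598]  P^-=[0.7292 0.0840; 0.0840 0.2701]  H_jac=[0.8236 0.0000; 0.0000 0.0598]  S=[0.9247 0.0171; 0.0171 0.1210]  K=[0.6504 -0.0506; 0.0726 0.1232]  nu=[2.6571, 0.5718]  x^+=[1.0964, 0.2034]  P^+=[0.3388 0.0398; 0.0398 0.2631]

K[0,1] = -0.0506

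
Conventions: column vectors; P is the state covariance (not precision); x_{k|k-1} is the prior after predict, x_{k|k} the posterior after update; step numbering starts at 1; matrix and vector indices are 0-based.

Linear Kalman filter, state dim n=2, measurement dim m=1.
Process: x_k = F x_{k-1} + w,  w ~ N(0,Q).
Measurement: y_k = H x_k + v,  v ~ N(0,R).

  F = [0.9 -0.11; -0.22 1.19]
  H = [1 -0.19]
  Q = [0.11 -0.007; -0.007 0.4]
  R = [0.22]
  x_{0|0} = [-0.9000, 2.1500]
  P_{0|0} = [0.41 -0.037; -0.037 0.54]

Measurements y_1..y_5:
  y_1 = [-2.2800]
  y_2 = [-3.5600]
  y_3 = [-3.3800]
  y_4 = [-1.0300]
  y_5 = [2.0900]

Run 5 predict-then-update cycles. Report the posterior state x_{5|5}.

x_post = [0.0440, -1.4082]

step 1: x^-=[-1.0465, 2.7565]  P^-=[0.4560 -0.1994; -0.1994 1.2039]  S=[0.7952]  K=[0.6210; -0.5384]  nu=[-0.7098]  x^+=[-1.4873, 3.1386]  P^+=[0.1493 0.0665; 0.0665 0.9734]
step 2: x^-=[-1.6838, 4.0622]  P^-=[0.2295 -0.0911; -0.0911 1.7508]  S=[0.5474]  K=[0.4510; -0.7743]  nu=[-1.1044]  x^+=[-2.1818, 4.9173]  P^+=[0.1182 0.1000; 0.1000 1.4227]
step 3: x^-=[-2.5046, 6.3316]  P^-=[0.2032 -0.1071; -0.1071 2.3681]  S=[0.5494]  K=[0.4069; -1.0140]  nu=[0.3275]  x^+=[-2.3713, 5.9994]  P^+=[0.1122 0.1195; 0.1195 1.8032]
step 4: x^-=[-2.7941, 7.6610]  P^-=[0.1991 -0.1344; -0.1344 2.8963]  S=[0.5747]  K=[0.3908; -1.1914]  nu=[3.2197]  x^+=[-1.5358, 3.8250]  P^+=[0.1113 0.1332; 0.1332 2.0806]
step 5: x^-=[-1.8030, 4.8897]  P^-=[0.1989 -0.1555; -0.1555 3.2820]  S=[0.5965]  K=[0.3830; -1.3061]  nu=[4.8220]  x^+=[0.0440, -1.4082]  P^+=[0.1114 0.1429; 0.1429 2.2645]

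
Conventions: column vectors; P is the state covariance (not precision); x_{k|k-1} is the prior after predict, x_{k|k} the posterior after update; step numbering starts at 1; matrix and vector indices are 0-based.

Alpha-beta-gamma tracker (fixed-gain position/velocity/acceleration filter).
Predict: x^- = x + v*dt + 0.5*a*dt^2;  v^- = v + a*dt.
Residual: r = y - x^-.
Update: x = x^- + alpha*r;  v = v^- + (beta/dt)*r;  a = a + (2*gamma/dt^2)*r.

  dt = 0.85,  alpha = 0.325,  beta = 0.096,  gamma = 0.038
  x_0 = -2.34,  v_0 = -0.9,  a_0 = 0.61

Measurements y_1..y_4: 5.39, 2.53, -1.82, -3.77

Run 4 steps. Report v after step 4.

step 1: x_pred=-2.8846  r=8.2746  x^+=-0.1954  v^+=0.5530  a^+=1.4804
step 2: x_pred=0.8095  r=1.7205  x^+=1.3687  v^+=2.0057  a^+=1.6614
step 3: x_pred=3.6737  r=-5.4937  x^+=1.8882  v^+=2.7974  a^+=1.0835
step 4: x_pred=4.6575  r=-8.4275  x^+=1.9185  v^+=2.7666  a^+=0.1970

v_post = 2.7666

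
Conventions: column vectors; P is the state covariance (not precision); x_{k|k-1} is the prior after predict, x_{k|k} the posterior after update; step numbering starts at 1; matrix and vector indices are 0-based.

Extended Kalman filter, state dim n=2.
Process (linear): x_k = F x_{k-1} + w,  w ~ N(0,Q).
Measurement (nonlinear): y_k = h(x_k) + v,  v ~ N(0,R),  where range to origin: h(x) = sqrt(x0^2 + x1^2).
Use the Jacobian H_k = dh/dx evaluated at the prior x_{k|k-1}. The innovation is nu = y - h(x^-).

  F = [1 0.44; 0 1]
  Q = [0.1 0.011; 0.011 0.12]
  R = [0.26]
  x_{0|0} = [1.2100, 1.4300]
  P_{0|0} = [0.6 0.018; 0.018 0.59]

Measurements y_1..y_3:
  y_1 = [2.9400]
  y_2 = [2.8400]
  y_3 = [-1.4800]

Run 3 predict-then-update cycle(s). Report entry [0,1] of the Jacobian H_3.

step 1: x^-=[1.8392, 1.4300]  P^-=[0.8301 0.2886; 0.2886 0.7100]  H_jac=[0.7895 0.6138]  S=[1.3245]  K=[0.6285; 0.5010]  nu=[0.6103]  x^+=[2.2228, 1.7358]  P^+=[0.3069 -0.1285; -0.1285 0.3775]
step 2: x^-=[2.9865, 1.7358]  P^-=[0.3669 0.0486; 0.0486 0.4975]  H_jac=[0.8646 0.5025]  S=[0.7021]  K=[0.4866; 0.4159]  nu=[-0.6143]  x^+=[2.6876, 1.4803]  P^+=[0.2007 -0.0935; -0.0935 0.3760]
step 3: x^-=[3.3389, 1.4803]  P^-=[0.2912 0.0830; 0.0830 0.4960]  H_jac=[0.9142 0.4053]  S=[0.6463]  K=[0.4639; 0.4284]  nu=[-5.1324]  x^+=[0.9580, -0.7185]  P^+=[0.1521 -0.0455; -0.0455 0.3774]

H_jac[0,1] = 0.4053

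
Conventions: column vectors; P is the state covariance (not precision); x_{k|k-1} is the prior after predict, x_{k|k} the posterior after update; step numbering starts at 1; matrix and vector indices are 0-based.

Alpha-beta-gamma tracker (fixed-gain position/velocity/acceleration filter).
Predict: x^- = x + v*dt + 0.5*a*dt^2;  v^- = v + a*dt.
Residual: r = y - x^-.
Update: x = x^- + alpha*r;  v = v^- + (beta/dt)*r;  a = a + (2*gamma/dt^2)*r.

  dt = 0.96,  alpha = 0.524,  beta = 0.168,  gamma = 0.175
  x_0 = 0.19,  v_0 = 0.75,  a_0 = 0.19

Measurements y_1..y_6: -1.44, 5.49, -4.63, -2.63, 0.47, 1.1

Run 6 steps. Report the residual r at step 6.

resid = 6.5397

step 1: x_pred=0.9976  r=-2.4376  x^+=-0.2797  v^+=0.5058  a^+=-0.7357
step 2: x_pred=-0.1331  r=5.6231  x^+=2.8134  v^+=0.7836  a^+=1.3998
step 3: x_pred=4.2107  r=-8.8407  x^+=-0.4218  v^+=0.5803  a^+=-1.9576
step 4: x_pred=-0.7669  r=-1.8631  x^+=-1.7431  v^+=-1.6251  a^+=-2.6652
step 5: x_pred=-4.5314  r=5.0014  x^+=-1.9107  v^+=-3.3085  a^+=-0.7658
step 6: x_pred=-5.4397  r=6.5397  x^+=-2.0129  v^+=-2.8992  a^+=1.7178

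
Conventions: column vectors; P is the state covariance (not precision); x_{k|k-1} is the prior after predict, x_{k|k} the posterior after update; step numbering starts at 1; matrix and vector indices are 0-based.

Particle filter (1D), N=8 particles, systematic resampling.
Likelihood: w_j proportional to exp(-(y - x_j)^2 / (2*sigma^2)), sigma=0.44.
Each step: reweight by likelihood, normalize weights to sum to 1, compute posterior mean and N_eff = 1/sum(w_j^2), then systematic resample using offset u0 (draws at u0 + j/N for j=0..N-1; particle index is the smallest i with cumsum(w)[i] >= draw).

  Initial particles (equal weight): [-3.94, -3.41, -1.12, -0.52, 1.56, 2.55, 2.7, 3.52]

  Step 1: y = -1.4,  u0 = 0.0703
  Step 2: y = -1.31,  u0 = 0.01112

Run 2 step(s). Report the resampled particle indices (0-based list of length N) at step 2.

step 1: w=[0.0000, 0.0000, 0.8578, 0.1421, 0.0000, 0.0000, 0.0000, 0.0000]  mean=-1.0348  Neff=1.3226  idx=[2, 2, 2, 2, 2, 2, 2, 3]
step 2: w=[0.1385, 0.1385, 0.1385, 0.1385, 0.1385, 0.1385, 0.1385, 0.0303]  mean=-1.1018  Neff=7.3942  idx=[0, 0, 1, 2, 3, 4, 5, 6]

resampled_idx = [0, 0, 1, 2, 3, 4, 5, 6]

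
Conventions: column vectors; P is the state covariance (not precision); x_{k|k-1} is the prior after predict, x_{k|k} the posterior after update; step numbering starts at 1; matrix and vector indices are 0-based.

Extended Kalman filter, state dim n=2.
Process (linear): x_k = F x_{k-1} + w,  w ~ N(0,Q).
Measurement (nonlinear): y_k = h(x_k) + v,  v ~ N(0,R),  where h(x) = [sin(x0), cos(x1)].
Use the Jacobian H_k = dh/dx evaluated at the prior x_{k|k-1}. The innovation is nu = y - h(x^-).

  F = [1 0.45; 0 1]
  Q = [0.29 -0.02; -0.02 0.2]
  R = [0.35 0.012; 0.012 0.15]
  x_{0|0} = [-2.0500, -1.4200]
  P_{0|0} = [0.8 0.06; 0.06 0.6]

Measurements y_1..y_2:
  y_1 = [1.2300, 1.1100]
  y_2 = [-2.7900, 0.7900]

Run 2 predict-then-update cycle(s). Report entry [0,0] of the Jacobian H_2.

step 1: x^-=[-2.6890, -1.4200]  P^-=[1.2655 0.3100; 0.3100 0.8000]  H_jac=[-0.8993 0.0000; 0.0000 0.9887]  S=[1.3735 -0.2636; -0.2636 0.9319]  K=[-0.8094 0.0999; -0.0424 0.8367]  nu=[1.6673, 0.9598]  x^+=[-3.9427, -0.6876]  P^+=[0.3137 0.0053; 0.0053 0.1264]
step 2: x^-=[-4.2521, -0.6876]  P^-=[0.6341 0.0422; 0.0422 0.3264]  H_jac=[-0.4442 0.0000; 0.0000 0.6347]  S=[0.4751 0.0001; 0.0001 0.2815]  K=[-0.5928 0.0954; -0.0396 0.7360]  nu=[-3.6859, 0.0173]  x^+=[-2.0653, -0.5289]  P^+=[0.4646 0.0113; 0.0113 0.1732]

H_jac[0,0] = -0.4442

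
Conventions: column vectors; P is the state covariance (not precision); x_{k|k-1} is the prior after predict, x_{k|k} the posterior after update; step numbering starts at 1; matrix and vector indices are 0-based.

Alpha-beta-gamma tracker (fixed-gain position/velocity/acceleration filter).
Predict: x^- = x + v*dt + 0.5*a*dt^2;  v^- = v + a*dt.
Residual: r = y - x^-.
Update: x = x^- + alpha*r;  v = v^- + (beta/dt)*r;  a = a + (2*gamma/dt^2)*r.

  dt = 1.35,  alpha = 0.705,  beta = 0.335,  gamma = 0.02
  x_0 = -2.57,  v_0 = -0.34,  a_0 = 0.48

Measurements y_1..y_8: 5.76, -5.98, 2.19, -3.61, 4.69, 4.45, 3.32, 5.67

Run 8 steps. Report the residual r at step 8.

step 1: x_pred=-2.5916  r=8.3516  x^+=3.2963  v^+=2.3804  a^+=0.6633
step 2: x_pred=7.1143  r=-13.0943  x^+=-2.1172  v^+=0.0266  a^+=0.3759
step 3: x_pred=-1.7388  r=3.9288  x^+=1.0310  v^+=1.5090  a^+=0.4621
step 4: x_pred=3.4892  r=-7.0992  x^+=-1.5157  v^+=0.3712  a^+=0.3063
step 5: x_pred=-0.7355  r=5.4255  x^+=3.0895  v^+=2.1310  a^+=0.4254
step 6: x_pred=6.3540  r=-1.9040  x^+=5.0117  v^+=2.2329  a^+=0.3836
step 7: x_pred=8.3756  r=-5.0556  x^+=4.8114  v^+=1.4962  a^+=0.2727
step 8: x_pred=7.0797  r=-1.4097  x^+=6.0859  v^+=1.5145  a^+=0.2417

resid = -1.4097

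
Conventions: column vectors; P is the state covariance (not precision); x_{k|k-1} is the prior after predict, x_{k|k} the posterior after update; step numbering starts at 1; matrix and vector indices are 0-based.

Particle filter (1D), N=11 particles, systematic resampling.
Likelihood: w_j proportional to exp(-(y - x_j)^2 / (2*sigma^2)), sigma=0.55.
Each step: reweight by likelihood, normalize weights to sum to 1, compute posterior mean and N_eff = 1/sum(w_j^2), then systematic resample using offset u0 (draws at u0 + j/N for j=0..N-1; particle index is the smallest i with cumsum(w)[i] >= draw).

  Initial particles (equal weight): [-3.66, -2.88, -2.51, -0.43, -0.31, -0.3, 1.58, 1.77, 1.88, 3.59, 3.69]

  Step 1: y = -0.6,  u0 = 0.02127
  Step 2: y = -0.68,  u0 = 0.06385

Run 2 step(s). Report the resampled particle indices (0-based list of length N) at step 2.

step 1: w=[0.0000, 0.0001, 0.0009, 0.3546, 0.3237, 0.3205, 0.0001, 0.0000, 0.0000, 0.0000, 0.0000]  mean=-0.3511  Neff=3.0006  idx=[3, 3, 3, 3, 4, 4, 4, 4, 5, 5, 5]
step 2: w=[0.0985, 0.0985, 0.0985, 0.0985, 0.0871, 0.0871, 0.0871, 0.0871, 0.0860, 0.0860, 0.0860]  mean=-0.3547  Neff=10.9567  idx=[0, 1, 2, 3, 4, 5, 6, 7, 8, 9, 10]

resampled_idx = [0, 1, 2, 3, 4, 5, 6, 7, 8, 9, 10]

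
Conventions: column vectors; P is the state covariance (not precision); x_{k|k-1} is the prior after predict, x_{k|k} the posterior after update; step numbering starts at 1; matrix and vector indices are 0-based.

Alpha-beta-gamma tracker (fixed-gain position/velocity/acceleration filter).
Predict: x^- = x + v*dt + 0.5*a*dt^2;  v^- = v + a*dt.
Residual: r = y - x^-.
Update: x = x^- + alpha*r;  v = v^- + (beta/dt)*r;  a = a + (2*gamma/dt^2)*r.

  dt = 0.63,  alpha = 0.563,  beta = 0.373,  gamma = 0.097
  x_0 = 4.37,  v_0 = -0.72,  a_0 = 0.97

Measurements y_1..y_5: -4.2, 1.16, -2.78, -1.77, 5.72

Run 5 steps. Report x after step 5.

step 1: x_pred=4.1089  r=-8.3089  x^+=-0.5690  v^+=-5.0283  a^+=-3.0913
step 2: x_pred=-4.3503  r=5.5103  x^+=-1.2480  v^+=-3.7134  a^+=-0.3979
step 3: x_pred=-3.6664  r=0.8864  x^+=-3.1674  v^+=-3.4392  a^+=0.0353
step 4: x_pred=-5.3271  r=3.5571  x^+=-3.3244  v^+=-1.3110  a^+=1.7740
step 5: x_pred=-3.7983  r=9.5183  x^+=1.5605  v^+=5.4421  a^+=6.4264

x_post = 1.5605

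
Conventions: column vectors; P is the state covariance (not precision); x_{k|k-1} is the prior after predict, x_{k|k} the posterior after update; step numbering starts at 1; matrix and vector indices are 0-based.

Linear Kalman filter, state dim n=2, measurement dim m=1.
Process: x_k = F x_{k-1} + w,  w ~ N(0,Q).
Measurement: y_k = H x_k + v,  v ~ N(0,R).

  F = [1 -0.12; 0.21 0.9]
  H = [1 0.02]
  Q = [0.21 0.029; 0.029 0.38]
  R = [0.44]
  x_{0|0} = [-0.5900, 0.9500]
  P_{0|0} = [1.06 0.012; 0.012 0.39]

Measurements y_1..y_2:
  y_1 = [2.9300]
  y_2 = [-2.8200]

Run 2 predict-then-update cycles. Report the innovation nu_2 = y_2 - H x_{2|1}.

innov = [-4.6840]

step 1: x^-=[-0.7040, 0.7311]  P^-=[1.2727 0.2200; 0.2200 0.7472]  S=[1.7218]  K=[0.7417; 0.1364]  nu=[3.6194]  x^+=[1.9806, 1.2249]  P^+=[0.3254 0.0457; 0.0457 0.7151]
step 2: x^-=[1.8336, 1.5184]  P^-=[0.5348 0.0601; 0.0601 0.9909]  S=[0.9776]  K=[0.5483; 0.0818]  nu=[-4.6840]  x^+=[-0.7345, 1.1354]  P^+=[0.2409 0.0163; 0.0163 0.9844]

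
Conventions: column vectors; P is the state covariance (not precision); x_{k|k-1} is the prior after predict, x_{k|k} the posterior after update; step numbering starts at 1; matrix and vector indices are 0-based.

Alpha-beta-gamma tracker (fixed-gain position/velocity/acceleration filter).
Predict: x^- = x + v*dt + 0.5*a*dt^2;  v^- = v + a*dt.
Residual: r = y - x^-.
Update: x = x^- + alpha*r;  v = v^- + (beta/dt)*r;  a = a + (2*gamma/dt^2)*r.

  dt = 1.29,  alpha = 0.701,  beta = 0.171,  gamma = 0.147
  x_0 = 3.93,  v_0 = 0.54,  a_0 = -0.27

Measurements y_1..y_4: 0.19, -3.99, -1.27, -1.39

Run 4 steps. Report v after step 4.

v_post = -3.6994

step 1: x_pred=4.4019  r=-4.2119  x^+=1.4494  v^+=-0.3666  a^+=-1.0141
step 2: x_pred=0.1326  r=-4.1226  x^+=-2.7573  v^+=-2.2213  a^+=-1.7425
step 3: x_pred=-7.0727  r=5.8027  x^+=-3.0050  v^+=-3.7000  a^+=-0.7173
step 4: x_pred=-8.3748  r=6.9848  x^+=-3.4785  v^+=-3.6994  a^+=0.5167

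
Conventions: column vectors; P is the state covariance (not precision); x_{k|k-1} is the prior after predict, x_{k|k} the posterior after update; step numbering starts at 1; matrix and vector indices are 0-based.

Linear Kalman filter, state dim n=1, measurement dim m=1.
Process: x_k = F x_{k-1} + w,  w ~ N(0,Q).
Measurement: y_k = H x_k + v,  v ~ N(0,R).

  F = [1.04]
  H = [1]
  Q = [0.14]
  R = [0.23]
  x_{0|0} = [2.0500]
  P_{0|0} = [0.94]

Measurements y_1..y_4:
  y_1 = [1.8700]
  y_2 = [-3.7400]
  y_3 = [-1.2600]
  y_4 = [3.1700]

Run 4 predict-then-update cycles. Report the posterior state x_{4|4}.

x_post = [1.0908]

step 1: x^-=[2.1320]  P^-=[1.1567]  S=[1.3867]  K=[0.8341]  nu=[-0.2620]  x^+=[1.9135]  P^+=[0.1919]
step 2: x^-=[1.9900]  P^-=[0.3475]  S=[0.5775]  K=[0.6017]  nu=[-5.7300]  x^+=[-1.4580]  P^+=[0.1384]
step 3: x^-=[-1.5163]  P^-=[0.2897]  S=[0.5197]  K=[0.5574]  nu=[0.2563]  x^+=[-1.3734]  P^+=[0.1282]
step 4: x^-=[-1.4284]  P^-=[0.2787]  S=[0.5087]  K=[0.5478]  nu=[4.5984]  x^+=[1.0908]  P^+=[0.1260]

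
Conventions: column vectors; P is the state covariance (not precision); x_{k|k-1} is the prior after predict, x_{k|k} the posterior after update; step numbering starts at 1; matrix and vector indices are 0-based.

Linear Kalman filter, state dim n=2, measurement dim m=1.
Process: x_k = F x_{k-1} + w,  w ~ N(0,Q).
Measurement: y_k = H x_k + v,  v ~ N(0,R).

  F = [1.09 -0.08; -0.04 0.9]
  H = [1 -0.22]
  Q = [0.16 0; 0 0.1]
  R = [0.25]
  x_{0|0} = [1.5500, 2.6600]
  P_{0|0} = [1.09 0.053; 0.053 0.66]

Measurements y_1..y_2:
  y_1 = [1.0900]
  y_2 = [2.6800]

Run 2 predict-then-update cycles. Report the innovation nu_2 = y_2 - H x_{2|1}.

innov = [1.5862]

step 1: x^-=[1.4767, 2.3320]  P^-=[1.4500 -0.0429; -0.0429 0.6325]  S=[1.7495]  K=[0.8342; -0.1041]  nu=[0.1263]  x^+=[1.5821, 2.3189]  P^+=[0.2325 0.1090; 0.1090 0.6136]
step 2: x^-=[1.5390, 2.0237]  P^-=[0.4212 0.0529; 0.0529 0.5895]  S=[0.6764]  K=[0.6054; -0.1135]  nu=[1.5862]  x^+=[2.4994, 1.8437]  P^+=[0.1732 0.0994; 0.0994 0.5808]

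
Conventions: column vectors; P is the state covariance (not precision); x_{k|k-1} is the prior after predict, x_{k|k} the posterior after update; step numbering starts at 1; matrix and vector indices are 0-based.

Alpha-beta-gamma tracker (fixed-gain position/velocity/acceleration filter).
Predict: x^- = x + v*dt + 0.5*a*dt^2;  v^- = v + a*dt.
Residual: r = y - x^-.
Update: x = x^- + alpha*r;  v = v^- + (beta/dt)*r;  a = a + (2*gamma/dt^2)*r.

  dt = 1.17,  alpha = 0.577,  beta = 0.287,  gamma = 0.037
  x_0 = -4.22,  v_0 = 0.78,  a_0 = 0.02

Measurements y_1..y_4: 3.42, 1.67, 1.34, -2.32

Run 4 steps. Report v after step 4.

step 1: x_pred=-3.2937  r=6.7137  x^+=0.5801  v^+=2.4503  a^+=0.3829
step 2: x_pred=3.7090  r=-2.0390  x^+=2.5325  v^+=2.3981  a^+=0.2727
step 3: x_pred=5.5250  r=-4.1850  x^+=3.1102  v^+=1.6906  a^+=0.0465
step 4: x_pred=5.1201  r=-7.4401  x^+=0.8272  v^+=-0.0800  a^+=-0.3557

v_post = -0.0800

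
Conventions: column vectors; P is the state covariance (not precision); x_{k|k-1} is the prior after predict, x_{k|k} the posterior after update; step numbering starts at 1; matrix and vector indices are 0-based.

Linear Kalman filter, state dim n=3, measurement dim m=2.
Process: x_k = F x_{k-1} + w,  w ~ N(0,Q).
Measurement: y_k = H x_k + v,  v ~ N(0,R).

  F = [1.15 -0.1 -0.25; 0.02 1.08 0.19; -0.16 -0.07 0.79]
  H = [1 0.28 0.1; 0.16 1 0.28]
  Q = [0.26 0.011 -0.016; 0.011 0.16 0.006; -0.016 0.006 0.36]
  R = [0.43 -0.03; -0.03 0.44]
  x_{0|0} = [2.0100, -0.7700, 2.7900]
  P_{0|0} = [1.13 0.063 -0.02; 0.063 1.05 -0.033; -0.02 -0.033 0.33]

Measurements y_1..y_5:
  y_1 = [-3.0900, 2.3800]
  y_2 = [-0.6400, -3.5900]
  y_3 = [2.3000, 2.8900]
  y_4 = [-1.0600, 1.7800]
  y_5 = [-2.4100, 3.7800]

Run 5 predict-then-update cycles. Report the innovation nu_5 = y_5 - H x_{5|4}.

step 1: x^-=[1.6910, -0.2613, 1.9364]  P^-=[1.7809 -0.0087 -0.3027; -0.0087 1.3861 -0.0659; -0.3027 -0.0659 0.6101]  S=[2.2566 0.5497; 0.5497 1.8527]  K=[0.8079 -0.1364; -0.0155 0.7420; -0.1323 0.0698]  nu=[-4.9015, 1.8285]  x^+=[-2.5184, 1.1717, 2.7124]  P^+=[0.3946 -0.1236 -0.0848; -0.1236 0.3781 -0.1119; -0.0848 -0.1119 0.5718]
step 2: x^-=[-3.6914, 1.7305, 2.4637]  P^-=[0.8930 -0.1870 -0.2645; -0.1870 0.5699 -0.0092; -0.2645 -0.0092 0.7599]  S=[1.2171 0.0184; 0.0184 1.0036]  K=[0.6709 -0.1301; -0.0314 0.5360; -0.1595 0.1636]  nu=[2.3205, -5.4197]  x^+=[-1.4297, -1.2475, 1.2071]  P^+=[0.3314 -0.0981 -0.1153; -0.0981 0.2809 -0.1016; -0.1153 -0.1016 0.7030]
step 3: x^-=[-1.8212, -1.1465, 1.2697]  P^-=[0.8288 -0.1620 -0.3107; -0.1620 0.4664 0.0226; -0.3107 0.0226 0.8468]  S=[1.1522 -0.0003; -0.0003 0.9270]  K=[0.6529 -0.1253; -0.0252 0.4820; -0.1906 0.2265]  nu=[4.3152, 3.9724]  x^+=[0.4984, 0.6595, 1.3471]  P^+=[0.3230 -0.0870 -0.1409; -0.0870 0.2503 -0.0841; -0.1409 -0.0841 0.7574]
step 4: x^-=[0.1705, 0.9781, 0.9383]  P^-=[0.8338 -0.1582 -0.3461; -0.1582 0.4401 0.0463; -0.3461 0.0463 0.8851]  S=[1.1519 -0.0081; -0.0081 0.9151]  K=[0.6544 -0.1272; -0.0231 0.4672; -0.2106 0.2590]  nu=[-1.5982, 0.5119]  x^+=[-0.9405, 1.2541, 1.4075]  P^+=[0.3243 -0.0839 -0.1556; -0.0839 0.2395 -0.0709; -0.1556 -0.0709 0.7718]
step 5: x^-=[-1.5589, 1.6031, 1.1746]  P^-=[0.8447 -0.1609 -0.3643; -0.1609 0.4335 0.0600; -0.3643 0.0600 0.8965]  S=[1.1581 -0.0136; -0.0136 0.9149]  K=[0.6575 -0.1298; -0.0235 0.4637; -0.2194 0.2730]  nu=[-1.4174, 2.0975]  x^+=[-2.7633, 2.6090, 2.0583]  P^+=[0.3263 -0.0837 -0.1619; -0.0837 0.2358 -0.0632; -0.1619 -0.0632 0.7709]

innov = [-1.4174, 2.0975]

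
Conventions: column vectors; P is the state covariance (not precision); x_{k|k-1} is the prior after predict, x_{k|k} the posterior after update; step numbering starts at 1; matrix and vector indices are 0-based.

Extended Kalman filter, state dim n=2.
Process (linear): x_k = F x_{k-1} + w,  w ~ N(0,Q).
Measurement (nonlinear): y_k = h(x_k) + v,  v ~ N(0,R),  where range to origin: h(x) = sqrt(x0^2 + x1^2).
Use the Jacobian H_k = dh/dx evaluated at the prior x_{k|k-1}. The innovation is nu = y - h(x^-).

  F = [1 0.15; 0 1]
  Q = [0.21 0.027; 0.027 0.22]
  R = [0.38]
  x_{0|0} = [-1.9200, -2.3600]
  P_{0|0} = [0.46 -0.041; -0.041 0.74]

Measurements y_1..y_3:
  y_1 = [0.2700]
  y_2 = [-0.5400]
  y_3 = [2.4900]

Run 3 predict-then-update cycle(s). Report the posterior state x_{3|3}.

step 1: x^-=[-2.2740, -2.3600]  P^-=[0.6744 0.0970; 0.0970 0.9600]  H_jac=[-0.6939 -0.7201]  S=[1.2994]  K=[-0.4138; -0.5838]  nu=[-3.0073]  x^+=[-1.0294, -0.6043]  P^+=[0.4518 -0.2169; -0.2169 0.5171]
step 2: x^-=[-1.1201, -0.6043]  P^-=[0.6084 -0.1124; -0.1124 0.7371]  H_jac=[-0.8801 -0.4748]  S=[0.9235]  K=[-0.5220; -0.2719]  nu=[-1.8127]  x^+=[-0.1739, -0.1114]  P^+=[0.3567 -0.2435; -0.2435 0.6688]
step 3: x^-=[-0.1906, -0.1114]  P^-=[0.5087 -0.1161; -0.1161 0.8888]  H_jac=[-0.8633 -0.5047]  S=[0.8844]  K=[-0.4304; -0.3939]  nu=[2.2692]  x^+=[-1.1671, -1.0053]  P^+=[0.3450 -0.2660; -0.2660 0.7516]

x_post = [-1.1671, -1.0053]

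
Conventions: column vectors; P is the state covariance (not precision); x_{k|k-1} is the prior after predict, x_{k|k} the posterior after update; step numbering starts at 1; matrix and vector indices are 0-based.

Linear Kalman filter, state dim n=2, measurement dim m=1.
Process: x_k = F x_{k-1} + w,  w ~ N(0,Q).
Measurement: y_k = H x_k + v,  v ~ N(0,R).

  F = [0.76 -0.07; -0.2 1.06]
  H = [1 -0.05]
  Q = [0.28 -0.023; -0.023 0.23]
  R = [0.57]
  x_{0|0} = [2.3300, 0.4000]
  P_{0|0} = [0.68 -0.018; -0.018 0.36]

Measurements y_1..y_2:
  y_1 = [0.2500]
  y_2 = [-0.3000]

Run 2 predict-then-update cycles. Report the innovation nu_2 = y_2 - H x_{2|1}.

step 1: x^-=[1.7428, -0.0420]  P^-=[0.6764 -0.1678; -0.1678 0.6693]  S=[1.2649]  K=[0.5414; -0.1591]  nu=[-1.4949]  x^+=[0.9334, 0.1959]  P^+=[0.3057 -0.0588; -0.0588 0.6373]
step 2: x^-=[0.6957, 0.0210]  P^-=[0.4659 -0.1650; -0.1650 0.9832]  S=[1.0549]  K=[0.4495; -0.2030]  nu=[-0.9947]  x^+=[0.2486, 0.2229]  P^+=[0.2528 -0.0687; -0.0687 0.9398]

innov = [-0.9947]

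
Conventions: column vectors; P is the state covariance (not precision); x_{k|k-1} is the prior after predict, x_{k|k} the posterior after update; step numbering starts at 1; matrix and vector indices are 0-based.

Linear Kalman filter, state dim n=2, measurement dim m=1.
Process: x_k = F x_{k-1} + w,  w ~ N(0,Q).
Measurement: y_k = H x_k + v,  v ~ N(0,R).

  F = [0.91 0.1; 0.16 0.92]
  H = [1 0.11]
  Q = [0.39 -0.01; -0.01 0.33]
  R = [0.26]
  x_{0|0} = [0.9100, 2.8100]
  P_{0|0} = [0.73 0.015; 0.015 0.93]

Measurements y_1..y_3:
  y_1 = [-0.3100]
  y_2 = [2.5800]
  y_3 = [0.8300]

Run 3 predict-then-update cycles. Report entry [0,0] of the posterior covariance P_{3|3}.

step 1: x^-=[1.1091, 2.7308]  P^-=[1.0065 0.1946; 0.1946 1.1403]  S=[1.3232]  K=[0.7769; 0.2419]  nu=[-1.7195]  x^+=[-0.2268, 2.3149]  P^+=[0.2079 -0.0540; -0.0540 1.0628]
step 2: x^-=[0.0251, 2.0934]  P^-=[0.5630 0.0720; 0.0720 1.2190]  S=[0.8536]  K=[0.6688; 0.2414]  nu=[2.3246]  x^+=[1.5799, 2.6546]  P^+=[0.1811 -0.0659; -0.0659 1.1693]
step 3: x^-=[1.7032, 2.6950]  P^-=[0.5397 0.0678; 0.0678 1.3049]  S=[0.8304]  K=[0.6589; 0.2545]  nu=[-1.1696]  x^+=[0.9325, 2.3974]  P^+=[0.1792 -0.0715; -0.0715 1.2511]

P_post[0,0] = 0.1792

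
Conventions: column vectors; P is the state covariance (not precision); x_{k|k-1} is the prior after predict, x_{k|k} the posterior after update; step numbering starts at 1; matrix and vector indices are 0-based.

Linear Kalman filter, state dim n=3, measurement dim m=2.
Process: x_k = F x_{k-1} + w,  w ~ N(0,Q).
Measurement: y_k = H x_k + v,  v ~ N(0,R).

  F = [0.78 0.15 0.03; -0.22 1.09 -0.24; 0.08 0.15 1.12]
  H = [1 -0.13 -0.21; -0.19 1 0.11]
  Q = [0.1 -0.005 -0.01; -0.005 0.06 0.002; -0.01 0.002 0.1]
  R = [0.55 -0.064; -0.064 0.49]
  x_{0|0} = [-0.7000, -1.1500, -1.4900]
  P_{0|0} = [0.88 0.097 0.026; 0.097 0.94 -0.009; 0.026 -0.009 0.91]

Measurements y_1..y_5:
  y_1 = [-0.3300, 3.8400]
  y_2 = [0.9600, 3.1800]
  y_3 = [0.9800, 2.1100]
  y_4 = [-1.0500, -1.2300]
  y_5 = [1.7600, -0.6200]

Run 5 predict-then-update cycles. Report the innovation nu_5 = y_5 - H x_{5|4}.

innov = [1.5539, -0.3592]

step 1: x^-=[-0.7632, -0.7419, -1.8973]  P^-=[0.6812 0.0654 0.1304; 0.0654 1.2328 -0.1167; 0.1304 -0.1167 1.2722]  S=[1.2300 -0.2703; -0.2703 1.7068]  K=[0.5369 0.0559; 0.1018 0.7236; -0.1027 -0.0172]  nu=[-0.0617, 4.6456]  x^+=[-0.5365, 2.6134, -1.9707]  P^+=[0.3375 0.0356 0.1958; 0.0356 0.3662 -0.1032; 0.1958 -0.1032 1.2597]
step 2: x^-=[-0.0856, 3.4396, -1.8581]  P^-=[0.3313 -0.0206 0.2199; -0.0206 0.6415 -0.4550; 0.2199 -0.4550 1.6919]  S=[0.8549 -0.1355; -0.1355 1.0625]  K=[0.3345 -0.0132; 0.0806 0.5707; -0.1383 -0.3101]  nu=[1.1025, -0.0715]  x^+=[0.2842, 3.4877, -1.9884]  P^+=[0.2342 -0.0099 0.2413; -0.0099 0.3025 -0.2716; 0.2413 -0.2716 1.5850]
step 3: x^-=[0.6852, 4.2162, -1.6812]  P^-=[0.2573 -0.0611 0.2279; -0.0611 0.6943 -0.7651; 0.2279 -0.7651 2.0482]  S=[0.7877 -0.1073; -0.1073 1.0638]  K=[0.2687 -0.0527; 0.0927 0.5938; -0.2080 -0.5691]  nu=[0.4899, -1.7911]  x^+=[0.9113, 3.1980, -0.7636]  P^+=[0.1944 -0.0308 0.2248; -0.0308 0.3242 -0.4093; 0.2248 -0.4093 1.6950]
step 4: x^-=[1.1676, 3.4686, -0.3026]  P^-=[0.2267 -0.0650 0.1887; -0.0650 0.8049 -0.9504; 0.1887 -0.9504 2.1368]  S=[0.7703 -0.0862; -0.0862 1.1367]  K=[0.2473 -0.0580; 0.1100 0.6354; -0.2533 -0.6800]  nu=[-1.8302, -4.4435]  x^+=[0.9728, 0.4440, 3.1826]  P^+=[0.1733 -0.0310 0.1789; -0.0310 0.3488 -0.4581; 0.1789 -0.4581 1.5914]
step 5: x^-=[0.9208, -0.4938, 3.7090]  P^-=[0.2117 -0.0477 0.1358; -0.0477 0.8479 -0.9637; 0.1358 -0.9637 1.9826]  S=[0.7662 -0.0726; -0.0726 1.1699]  K=[0.2427 -0.0473; 0.1196 0.6493; -0.2667 -0.6759]  nu=[1.5539, -0.3592]  x^+=[1.3149, -0.5413, 3.5374]  P^+=[0.1623 -0.0229 0.1370; -0.0229 0.3550 -0.4443; 0.1370 -0.4443 1.4197]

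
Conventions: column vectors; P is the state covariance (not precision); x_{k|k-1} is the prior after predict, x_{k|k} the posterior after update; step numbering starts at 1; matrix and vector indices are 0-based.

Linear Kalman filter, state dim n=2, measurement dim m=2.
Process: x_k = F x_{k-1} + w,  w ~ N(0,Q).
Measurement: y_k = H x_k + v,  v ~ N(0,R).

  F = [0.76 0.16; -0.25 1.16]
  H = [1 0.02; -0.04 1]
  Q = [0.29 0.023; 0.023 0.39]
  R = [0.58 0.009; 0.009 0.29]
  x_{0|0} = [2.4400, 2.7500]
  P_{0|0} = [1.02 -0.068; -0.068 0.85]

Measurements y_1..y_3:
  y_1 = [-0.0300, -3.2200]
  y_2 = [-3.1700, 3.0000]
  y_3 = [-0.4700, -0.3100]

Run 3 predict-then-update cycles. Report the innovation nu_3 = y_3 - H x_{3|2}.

innov = [0.2737, -2.1620]

step 1: x^-=[2.2944, 2.5800]  P^-=[0.8844 -0.0703; -0.0703 1.6369]  S=[1.4622 -0.0638; -0.0638 1.9340]  K=[0.6023 -0.0347; 0.0114 0.8482]  nu=[-2.3760, -5.7082]  x^+=[1.0615, -2.2890]  P^+=[0.3489 0.0093; 0.0093 0.2465]
step 2: x^-=[0.4405, -2.9206]  P^-=[0.5001 0.0103; 0.0103 0.7381]  S=[1.0808 0.0140; 0.0140 1.0280]  K=[0.4631 -0.0158; 0.0139 0.7173]  nu=[-3.5521, 5.9382]  x^+=[-1.2981, 1.2899]  P^+=[0.2682 0.0103; 0.0103 0.2086]
step 3: x^-=[-0.7802, 1.8208]  P^-=[0.4528 0.0194; 0.0194 0.6814]  S=[1.0338 0.0239; 0.0239 0.9706]  K=[0.4386 -0.0095; 0.0158 0.7009]  nu=[0.2737, -2.1620]  x^+=[-0.6397, 0.3098]  P^+=[0.2541 0.0114; 0.0114 0.2039]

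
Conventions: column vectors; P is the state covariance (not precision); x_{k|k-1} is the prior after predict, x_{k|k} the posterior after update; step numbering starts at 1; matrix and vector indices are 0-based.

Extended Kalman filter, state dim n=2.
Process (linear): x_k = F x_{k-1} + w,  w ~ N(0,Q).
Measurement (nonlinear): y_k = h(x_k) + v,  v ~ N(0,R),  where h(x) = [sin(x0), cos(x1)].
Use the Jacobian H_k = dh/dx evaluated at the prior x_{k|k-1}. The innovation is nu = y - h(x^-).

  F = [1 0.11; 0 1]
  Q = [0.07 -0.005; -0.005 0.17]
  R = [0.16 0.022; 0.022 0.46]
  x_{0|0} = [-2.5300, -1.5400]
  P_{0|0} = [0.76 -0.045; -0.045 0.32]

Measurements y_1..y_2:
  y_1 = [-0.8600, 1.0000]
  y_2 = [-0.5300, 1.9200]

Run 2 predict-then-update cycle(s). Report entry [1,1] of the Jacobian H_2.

H_jac[1,1] = 0.8611

step 1: x^-=[-2.6994, -1.5400]  P^-=[0.8240 -0.0148; -0.0148 0.4900]  H_jac=[-0.9038 0.0000; 0.0000 0.9995]  S=[0.8331 0.0354; 0.0354 0.9495]  K=[-0.8947 0.0177; -0.0059 0.5160]  nu=[-0.4321, 0.9692]  x^+=[-2.2956, -1.0373]  P^+=[0.1580 -0.0115; -0.0115 0.2374]
step 2: x^-=[-2.4097, -1.0373]  P^-=[0.2283 0.0096; 0.0096 0.4074]  H_jac=[-0.7439 0.0000; 0.0000 0.8611]  S=[0.2863 0.0159; 0.0159 0.7620]  K=[-0.5944 0.0232; -0.0505 0.4613]  nu=[0.1383, 1.4115]  x^+=[-2.4592, -0.3931]  P^+=[0.1272 -0.0028; -0.0028 0.2452]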